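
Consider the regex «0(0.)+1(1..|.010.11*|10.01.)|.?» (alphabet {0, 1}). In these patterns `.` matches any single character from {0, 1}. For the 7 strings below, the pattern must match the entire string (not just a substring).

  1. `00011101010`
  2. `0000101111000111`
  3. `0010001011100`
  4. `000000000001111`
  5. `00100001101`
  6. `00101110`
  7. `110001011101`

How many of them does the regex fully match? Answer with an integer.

3

1 → no match
2 → no match
3 → match
4 → match
5 → match
6 → no match
7 → no match
Total matched: 3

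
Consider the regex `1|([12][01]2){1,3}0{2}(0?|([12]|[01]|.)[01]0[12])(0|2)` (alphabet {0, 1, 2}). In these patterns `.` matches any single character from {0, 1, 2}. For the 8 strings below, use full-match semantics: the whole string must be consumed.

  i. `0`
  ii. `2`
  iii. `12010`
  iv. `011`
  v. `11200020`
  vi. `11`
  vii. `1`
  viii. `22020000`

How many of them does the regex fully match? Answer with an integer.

i → no match
ii → no match
iii → no match
iv → no match
v → no match
vi → no match
vii → match
viii → no match
Total matched: 1

1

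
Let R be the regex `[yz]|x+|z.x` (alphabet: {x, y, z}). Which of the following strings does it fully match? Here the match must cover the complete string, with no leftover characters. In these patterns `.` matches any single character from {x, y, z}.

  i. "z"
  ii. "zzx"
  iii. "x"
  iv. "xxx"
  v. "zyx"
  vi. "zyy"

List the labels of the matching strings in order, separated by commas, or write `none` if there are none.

i, ii, iii, iv, v

i. "z" → match
ii. "zzx" → match
iii. "x" → match
iv. "xxx" → match
v. "zyx" → match
vi. "zyy" → no match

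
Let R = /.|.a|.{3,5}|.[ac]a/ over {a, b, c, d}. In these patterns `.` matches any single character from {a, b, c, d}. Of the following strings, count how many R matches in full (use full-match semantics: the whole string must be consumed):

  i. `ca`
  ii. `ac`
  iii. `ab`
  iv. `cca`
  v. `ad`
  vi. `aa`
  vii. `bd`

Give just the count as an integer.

3

i → match
ii → no match
iii → no match
iv → match
v → no match
vi → match
vii → no match
Total matched: 3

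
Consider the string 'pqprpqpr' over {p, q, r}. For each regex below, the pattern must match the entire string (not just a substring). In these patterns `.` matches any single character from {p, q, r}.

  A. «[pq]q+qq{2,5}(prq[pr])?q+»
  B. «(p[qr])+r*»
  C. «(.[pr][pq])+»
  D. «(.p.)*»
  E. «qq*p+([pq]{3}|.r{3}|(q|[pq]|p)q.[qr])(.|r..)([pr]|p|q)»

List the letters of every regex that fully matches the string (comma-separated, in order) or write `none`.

B

A → no match — must end with 'q'
B → match
C → no match
D → no match
E → no match — must start with 'q'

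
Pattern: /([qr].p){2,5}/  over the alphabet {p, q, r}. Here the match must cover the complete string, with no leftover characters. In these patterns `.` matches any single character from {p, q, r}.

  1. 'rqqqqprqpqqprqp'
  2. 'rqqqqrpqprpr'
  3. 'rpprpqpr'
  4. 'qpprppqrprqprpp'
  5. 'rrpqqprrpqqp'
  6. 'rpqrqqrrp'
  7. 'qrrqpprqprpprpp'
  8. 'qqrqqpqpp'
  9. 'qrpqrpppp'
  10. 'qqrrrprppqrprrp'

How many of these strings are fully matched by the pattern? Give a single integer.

1 → no match
2. 'rqqqqrpqprpr' → no match — must end with 'p'
3. 'rpprpqpr' → no match — must end with 'p'
4 → match
5. 'rrpqqprrpqqp' → match
6. 'rpqrqqrrp' → no match
7 → no match
8. 'qqrqqpqpp' → no match
9. 'qrpqrpppp' → no match
10 → no match
Total matched: 2

2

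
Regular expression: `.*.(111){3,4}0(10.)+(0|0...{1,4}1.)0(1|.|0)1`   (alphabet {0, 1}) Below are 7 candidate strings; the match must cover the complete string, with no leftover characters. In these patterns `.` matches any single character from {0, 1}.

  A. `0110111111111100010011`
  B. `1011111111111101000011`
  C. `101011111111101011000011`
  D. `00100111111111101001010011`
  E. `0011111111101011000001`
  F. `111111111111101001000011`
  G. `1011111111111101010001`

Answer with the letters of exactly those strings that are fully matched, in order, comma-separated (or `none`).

A → no match
B → match
C → match
D → match
E → match
F → match
G → match

B, C, D, E, F, G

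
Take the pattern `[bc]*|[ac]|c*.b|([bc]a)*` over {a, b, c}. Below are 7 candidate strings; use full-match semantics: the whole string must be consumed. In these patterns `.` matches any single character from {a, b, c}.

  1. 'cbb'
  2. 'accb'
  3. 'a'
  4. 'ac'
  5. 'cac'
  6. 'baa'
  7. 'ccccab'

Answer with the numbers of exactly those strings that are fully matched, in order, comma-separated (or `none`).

1, 3, 7

1 → match
2 → no match
3 → match
4 → no match
5 → no match
6 → no match
7 → match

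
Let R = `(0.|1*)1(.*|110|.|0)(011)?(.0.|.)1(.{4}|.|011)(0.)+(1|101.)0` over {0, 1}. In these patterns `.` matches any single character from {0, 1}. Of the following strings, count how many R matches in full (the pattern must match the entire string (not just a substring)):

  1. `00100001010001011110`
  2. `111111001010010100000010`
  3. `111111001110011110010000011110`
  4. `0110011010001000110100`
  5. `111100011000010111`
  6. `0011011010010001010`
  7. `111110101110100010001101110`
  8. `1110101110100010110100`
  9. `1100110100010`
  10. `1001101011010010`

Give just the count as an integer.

1 → no match
2 → match
3 → no match
4 → match
5 → no match — must end with `0`
6 → no match
7 → no match
8 → match
9 → match
10 → match
Total matched: 5

5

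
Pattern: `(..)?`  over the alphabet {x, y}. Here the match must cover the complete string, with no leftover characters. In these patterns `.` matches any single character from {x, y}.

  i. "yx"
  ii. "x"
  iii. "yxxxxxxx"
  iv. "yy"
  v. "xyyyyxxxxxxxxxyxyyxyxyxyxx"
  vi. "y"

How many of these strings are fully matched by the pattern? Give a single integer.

2

i → match
ii → no match
iii → no match
iv → match
v → no match
vi → no match
Total matched: 2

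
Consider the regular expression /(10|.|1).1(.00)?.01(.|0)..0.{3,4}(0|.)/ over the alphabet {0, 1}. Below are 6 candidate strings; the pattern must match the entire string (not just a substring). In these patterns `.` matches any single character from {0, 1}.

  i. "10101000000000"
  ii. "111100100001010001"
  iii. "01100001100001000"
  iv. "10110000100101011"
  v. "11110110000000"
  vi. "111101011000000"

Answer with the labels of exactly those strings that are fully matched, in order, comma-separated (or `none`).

iv, v, vi

i → no match
ii → no match
iii → no match
iv → match
v → match
vi → match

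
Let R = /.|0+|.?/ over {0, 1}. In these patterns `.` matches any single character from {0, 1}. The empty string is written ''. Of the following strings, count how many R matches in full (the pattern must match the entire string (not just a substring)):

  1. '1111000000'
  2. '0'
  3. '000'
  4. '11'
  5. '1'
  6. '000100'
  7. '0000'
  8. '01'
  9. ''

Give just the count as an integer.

5

1 → no match
2 → match
3 → match
4 → no match
5 → match
6 → no match
7 → match
8 → no match
9 → match
Total matched: 5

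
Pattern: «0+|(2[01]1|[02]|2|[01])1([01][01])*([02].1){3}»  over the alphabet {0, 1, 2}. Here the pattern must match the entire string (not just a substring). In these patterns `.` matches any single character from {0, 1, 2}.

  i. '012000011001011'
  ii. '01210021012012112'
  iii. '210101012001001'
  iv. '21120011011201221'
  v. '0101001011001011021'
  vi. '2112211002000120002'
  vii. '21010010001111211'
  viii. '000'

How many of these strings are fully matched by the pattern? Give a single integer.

2

i → no match
ii → no match
iii → no match
iv → no match
v → match
vi → no match
vii → no match
viii → match
Total matched: 2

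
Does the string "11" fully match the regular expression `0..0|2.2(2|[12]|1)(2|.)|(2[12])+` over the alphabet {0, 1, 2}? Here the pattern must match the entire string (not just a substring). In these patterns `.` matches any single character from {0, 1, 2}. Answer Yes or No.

No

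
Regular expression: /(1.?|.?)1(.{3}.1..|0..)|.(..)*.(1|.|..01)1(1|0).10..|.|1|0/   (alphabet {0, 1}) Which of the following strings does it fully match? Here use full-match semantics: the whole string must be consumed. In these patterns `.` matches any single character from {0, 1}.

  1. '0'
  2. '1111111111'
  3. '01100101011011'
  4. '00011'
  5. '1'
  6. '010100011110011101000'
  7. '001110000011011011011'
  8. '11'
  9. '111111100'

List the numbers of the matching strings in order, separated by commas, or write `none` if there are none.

1 → match
2 → match
3 → match
4 → no match
5 → match
6 → match
7 → match
8 → no match
9 → match

1, 2, 3, 5, 6, 7, 9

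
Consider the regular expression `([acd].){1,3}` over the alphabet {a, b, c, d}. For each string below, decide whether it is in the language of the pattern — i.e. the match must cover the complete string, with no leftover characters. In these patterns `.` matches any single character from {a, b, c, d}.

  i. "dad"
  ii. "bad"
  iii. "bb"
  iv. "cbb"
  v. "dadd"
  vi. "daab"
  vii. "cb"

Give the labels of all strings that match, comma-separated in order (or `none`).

i → no match
ii → no match
iii → no match
iv → no match
v → match
vi → match
vii → match

v, vi, vii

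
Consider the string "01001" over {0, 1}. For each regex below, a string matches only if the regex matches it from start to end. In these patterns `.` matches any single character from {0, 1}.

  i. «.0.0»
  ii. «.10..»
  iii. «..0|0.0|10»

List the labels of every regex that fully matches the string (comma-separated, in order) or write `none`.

ii

i → no match — must end with "0"
ii → match
iii → no match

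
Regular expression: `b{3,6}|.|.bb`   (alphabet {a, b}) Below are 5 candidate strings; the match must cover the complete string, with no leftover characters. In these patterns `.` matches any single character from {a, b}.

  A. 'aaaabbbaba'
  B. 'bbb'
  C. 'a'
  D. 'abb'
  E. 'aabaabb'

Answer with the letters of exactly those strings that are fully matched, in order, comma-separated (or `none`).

A. 'aaaabbbaba' → no match
B. 'bbb' → match
C. 'a' → match
D. 'abb' → match
E. 'aabaabb' → no match

B, C, D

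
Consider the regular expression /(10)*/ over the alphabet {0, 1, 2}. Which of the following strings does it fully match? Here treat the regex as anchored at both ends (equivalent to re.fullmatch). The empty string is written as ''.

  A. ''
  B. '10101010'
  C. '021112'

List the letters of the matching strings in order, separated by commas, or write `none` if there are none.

A, B

A → match
B → match
C → no match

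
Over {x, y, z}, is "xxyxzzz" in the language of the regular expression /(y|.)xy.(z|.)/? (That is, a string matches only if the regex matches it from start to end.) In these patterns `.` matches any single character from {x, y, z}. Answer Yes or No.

No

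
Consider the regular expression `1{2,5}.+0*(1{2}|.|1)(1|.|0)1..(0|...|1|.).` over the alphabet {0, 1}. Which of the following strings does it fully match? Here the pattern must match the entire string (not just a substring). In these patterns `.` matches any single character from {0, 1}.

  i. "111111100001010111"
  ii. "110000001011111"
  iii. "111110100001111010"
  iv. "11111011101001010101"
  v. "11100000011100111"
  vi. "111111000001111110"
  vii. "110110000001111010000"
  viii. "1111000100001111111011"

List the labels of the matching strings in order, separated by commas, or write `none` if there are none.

i → match
ii → match
iii → match
iv → match
v → match
vi → match
vii → match
viii → match

i, ii, iii, iv, v, vi, vii, viii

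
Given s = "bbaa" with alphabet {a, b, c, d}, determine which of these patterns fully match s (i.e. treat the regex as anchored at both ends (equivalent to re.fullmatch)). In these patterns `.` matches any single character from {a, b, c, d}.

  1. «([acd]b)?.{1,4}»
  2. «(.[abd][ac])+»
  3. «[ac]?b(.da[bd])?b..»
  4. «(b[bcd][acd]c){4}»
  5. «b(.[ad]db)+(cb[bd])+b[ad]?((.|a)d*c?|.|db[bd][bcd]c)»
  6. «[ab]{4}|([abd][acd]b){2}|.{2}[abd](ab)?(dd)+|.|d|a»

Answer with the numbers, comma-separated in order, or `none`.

1 → match
2 → no match
3 → match
4 → no match — must end with "c"
5 → no match
6 → match

1, 3, 6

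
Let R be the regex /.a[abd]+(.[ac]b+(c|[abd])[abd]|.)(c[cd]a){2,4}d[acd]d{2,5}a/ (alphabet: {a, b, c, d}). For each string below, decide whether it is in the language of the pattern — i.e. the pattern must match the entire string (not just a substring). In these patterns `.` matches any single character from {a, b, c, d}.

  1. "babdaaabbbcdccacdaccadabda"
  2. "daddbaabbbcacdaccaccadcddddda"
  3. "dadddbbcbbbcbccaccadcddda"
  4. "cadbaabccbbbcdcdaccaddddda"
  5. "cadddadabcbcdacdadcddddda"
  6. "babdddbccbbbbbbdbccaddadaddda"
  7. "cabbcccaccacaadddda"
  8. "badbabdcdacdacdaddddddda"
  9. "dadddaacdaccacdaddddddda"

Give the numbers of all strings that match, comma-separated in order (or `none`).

2, 3, 4, 5, 8, 9

1 → no match
2 → match
3 → match
4 → match
5 → match
6 → no match
7 → no match
8 → match
9 → match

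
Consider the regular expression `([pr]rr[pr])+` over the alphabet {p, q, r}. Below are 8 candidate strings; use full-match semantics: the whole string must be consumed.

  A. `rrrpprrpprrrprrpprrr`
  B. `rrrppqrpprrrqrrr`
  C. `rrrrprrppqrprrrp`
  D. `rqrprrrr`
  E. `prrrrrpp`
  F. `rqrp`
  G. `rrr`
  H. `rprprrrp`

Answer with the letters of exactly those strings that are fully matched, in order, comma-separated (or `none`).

A → match
B → no match
C → no match
D → no match
E → no match
F → no match
G → no match
H → no match

A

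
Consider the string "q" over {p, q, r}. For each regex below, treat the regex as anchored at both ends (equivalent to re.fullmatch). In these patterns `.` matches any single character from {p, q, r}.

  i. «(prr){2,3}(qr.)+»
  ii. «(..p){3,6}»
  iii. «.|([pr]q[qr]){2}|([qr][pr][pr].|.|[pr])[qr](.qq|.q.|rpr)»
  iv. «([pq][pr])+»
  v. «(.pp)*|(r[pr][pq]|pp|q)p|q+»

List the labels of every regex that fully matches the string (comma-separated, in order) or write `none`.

i → no match — must start with "prr"
ii → no match — must end with "p"
iii → match
iv → no match
v → match

iii, v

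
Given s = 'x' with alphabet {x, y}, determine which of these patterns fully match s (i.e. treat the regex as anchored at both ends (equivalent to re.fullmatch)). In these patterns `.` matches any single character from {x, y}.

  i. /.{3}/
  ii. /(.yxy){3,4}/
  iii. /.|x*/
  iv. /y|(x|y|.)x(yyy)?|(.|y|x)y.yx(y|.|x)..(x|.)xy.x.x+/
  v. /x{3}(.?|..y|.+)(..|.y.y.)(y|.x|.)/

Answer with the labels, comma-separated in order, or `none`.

iii

i → no match
ii → no match — must end with 'yxy'
iii → match
iv → no match
v → no match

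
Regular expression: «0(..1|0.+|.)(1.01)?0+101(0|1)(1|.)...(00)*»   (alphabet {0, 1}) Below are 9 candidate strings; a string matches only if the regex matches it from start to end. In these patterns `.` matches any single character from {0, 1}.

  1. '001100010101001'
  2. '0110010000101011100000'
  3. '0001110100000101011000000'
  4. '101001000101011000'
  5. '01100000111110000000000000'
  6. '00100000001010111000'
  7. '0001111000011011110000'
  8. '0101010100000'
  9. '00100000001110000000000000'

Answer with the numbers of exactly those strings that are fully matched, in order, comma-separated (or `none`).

1 → match
2 → match
3 → match
4 → no match — must start with '0'
5 → no match
6 → match
7 → no match
8 → match
9 → no match

1, 2, 3, 6, 8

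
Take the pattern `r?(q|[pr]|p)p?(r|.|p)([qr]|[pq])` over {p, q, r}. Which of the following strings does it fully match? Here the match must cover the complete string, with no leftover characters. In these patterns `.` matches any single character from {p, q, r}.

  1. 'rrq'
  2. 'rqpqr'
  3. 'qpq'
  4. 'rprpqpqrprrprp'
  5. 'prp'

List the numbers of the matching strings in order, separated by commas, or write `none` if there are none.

1 → match
2 → match
3 → match
4 → no match
5 → match

1, 2, 3, 5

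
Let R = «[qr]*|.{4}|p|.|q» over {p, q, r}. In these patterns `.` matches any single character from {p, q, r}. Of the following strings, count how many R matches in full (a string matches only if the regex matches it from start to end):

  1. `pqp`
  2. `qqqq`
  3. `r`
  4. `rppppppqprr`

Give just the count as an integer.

1 → no match
2 → match
3 → match
4 → no match
Total matched: 2

2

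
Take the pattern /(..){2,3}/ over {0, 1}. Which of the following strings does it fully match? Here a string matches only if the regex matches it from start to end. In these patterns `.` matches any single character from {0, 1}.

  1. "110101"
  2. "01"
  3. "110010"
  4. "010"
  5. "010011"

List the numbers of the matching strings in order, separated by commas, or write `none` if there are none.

1 → match
2 → no match
3 → match
4 → no match
5 → match

1, 3, 5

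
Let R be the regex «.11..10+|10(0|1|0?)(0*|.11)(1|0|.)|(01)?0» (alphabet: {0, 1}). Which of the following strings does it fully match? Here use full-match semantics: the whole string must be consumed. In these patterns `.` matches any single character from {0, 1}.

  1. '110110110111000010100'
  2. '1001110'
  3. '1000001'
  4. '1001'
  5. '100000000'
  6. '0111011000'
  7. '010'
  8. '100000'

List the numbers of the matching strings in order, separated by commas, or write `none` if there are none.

2, 3, 4, 5, 7, 8

1 → no match
2 → match
3 → match
4 → match
5 → match
6 → no match
7 → match
8 → match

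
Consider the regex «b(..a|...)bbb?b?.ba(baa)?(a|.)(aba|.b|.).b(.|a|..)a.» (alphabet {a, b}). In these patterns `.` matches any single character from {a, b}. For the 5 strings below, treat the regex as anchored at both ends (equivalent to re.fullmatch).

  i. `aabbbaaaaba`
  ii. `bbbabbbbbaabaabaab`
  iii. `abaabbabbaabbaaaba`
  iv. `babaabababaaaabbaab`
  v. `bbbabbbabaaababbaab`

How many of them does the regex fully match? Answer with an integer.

1

i. `aabbbaaaaba` → no match — must start with `b`
ii → no match
iii → no match — must start with `b`
iv → no match
v → match
Total matched: 1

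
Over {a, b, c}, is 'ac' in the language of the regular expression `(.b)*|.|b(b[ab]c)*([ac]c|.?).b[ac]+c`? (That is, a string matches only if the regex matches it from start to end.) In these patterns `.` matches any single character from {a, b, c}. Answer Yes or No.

No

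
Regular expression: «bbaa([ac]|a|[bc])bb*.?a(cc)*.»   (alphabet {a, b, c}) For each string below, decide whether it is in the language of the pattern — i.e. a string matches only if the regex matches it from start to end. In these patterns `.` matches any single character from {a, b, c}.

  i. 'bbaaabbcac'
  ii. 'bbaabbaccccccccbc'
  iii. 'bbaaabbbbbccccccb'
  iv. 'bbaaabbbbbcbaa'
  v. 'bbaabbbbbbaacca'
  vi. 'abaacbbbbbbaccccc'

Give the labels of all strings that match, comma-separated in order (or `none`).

i, v

i → match
ii → no match
iii → no match
iv → no match
v → match
vi → no match — must start with 'bbaa'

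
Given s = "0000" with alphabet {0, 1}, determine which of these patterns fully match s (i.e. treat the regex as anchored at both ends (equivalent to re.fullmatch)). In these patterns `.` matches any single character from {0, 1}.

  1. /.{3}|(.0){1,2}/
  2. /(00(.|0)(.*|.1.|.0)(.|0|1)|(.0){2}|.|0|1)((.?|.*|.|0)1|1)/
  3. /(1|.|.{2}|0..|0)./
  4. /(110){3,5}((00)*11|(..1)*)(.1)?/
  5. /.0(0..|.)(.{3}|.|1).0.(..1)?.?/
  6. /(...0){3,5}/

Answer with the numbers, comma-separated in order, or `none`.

1, 3

1 → match
2 → no match — must end with "1"
3 → match
4 → no match — must start with "110"
5 → no match
6 → no match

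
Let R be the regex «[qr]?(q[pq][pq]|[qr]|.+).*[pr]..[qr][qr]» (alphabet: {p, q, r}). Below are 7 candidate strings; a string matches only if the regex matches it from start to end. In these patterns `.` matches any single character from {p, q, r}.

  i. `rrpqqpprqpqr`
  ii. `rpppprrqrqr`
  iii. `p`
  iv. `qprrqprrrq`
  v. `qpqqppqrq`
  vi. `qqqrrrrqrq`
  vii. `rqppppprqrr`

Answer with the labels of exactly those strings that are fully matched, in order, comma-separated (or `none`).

i, ii, iv, v, vi, vii

i → match
ii → match
iii → no match
iv → match
v → match
vi → match
vii → match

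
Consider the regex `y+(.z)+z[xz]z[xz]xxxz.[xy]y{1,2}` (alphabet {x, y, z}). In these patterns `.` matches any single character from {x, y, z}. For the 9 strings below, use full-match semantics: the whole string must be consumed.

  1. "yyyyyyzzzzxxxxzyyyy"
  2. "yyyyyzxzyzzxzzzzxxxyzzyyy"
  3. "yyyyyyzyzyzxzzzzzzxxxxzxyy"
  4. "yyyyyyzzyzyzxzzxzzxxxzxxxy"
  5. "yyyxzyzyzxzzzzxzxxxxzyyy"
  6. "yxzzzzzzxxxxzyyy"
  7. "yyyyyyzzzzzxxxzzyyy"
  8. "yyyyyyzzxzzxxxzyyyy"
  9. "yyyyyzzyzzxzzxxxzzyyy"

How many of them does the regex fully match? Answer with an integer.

7

1 → match
2 → no match
3 → match
4 → no match
5 → match
6 → match
7 → match
8 → match
9 → match
Total matched: 7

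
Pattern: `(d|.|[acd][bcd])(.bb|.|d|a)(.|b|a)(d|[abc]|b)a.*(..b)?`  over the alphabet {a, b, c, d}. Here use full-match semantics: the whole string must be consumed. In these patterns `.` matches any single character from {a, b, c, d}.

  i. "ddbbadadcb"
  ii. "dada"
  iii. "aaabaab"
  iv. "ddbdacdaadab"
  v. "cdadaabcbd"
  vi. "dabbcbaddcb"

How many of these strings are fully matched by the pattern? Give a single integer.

5

i → match
ii → no match
iii → match
iv → match
v → match
vi → match
Total matched: 5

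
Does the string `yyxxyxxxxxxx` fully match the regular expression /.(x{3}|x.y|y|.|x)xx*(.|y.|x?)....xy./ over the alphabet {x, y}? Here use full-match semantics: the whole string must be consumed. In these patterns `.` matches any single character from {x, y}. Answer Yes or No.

No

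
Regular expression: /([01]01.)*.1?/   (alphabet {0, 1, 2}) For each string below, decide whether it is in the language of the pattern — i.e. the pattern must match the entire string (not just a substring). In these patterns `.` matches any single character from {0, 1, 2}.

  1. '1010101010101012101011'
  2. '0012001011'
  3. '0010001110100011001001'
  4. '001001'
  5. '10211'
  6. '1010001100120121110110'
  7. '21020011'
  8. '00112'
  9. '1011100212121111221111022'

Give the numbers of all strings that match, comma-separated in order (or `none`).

1 → match
2 → match
3 → match
4 → match
5 → no match
6 → no match
7 → no match
8 → match
9 → no match

1, 2, 3, 4, 8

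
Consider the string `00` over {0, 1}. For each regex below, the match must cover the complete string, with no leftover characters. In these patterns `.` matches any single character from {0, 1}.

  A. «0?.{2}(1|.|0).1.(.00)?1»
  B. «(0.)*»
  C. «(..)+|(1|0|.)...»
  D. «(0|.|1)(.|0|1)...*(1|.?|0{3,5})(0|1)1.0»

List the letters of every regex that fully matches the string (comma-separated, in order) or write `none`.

A → no match — must end with `1`
B → match
C → match
D → no match

B, C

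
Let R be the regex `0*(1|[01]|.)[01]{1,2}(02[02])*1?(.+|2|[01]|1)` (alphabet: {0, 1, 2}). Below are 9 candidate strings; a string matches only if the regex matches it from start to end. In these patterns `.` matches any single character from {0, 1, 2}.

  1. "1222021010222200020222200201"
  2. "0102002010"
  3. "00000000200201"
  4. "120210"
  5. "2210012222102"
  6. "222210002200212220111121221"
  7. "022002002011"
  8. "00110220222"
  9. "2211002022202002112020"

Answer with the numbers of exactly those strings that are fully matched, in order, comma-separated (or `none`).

2, 3, 8

1 → no match
2 → match
3 → match
4 → no match
5 → no match
6 → no match
7 → no match
8 → match
9 → no match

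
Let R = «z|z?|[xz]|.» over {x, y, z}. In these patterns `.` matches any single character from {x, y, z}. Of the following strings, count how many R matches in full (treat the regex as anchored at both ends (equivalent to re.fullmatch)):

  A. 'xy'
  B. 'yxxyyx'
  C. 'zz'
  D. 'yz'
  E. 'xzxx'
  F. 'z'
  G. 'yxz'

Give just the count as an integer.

A → no match
B → no match
C → no match
D → no match
E → no match
F → match
G → no match
Total matched: 1

1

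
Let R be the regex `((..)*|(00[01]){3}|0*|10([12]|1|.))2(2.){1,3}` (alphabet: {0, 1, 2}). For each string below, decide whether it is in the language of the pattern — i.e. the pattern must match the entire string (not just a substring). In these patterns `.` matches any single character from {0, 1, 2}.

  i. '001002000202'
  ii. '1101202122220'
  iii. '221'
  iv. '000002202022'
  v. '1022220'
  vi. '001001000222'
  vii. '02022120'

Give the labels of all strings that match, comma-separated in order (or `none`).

ii, iii, iv, v, vi

i → no match
ii → match
iii → match
iv → match
v → match
vi → match
vii → no match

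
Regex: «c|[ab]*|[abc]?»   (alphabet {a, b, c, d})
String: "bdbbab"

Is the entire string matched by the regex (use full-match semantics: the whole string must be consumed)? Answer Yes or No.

No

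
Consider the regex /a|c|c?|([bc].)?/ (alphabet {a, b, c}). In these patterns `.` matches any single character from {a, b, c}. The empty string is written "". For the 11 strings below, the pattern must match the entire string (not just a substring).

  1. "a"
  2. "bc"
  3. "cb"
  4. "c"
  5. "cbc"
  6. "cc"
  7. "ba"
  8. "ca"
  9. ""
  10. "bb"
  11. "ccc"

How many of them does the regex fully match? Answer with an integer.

1. "a" → match
2. "bc" → match
3. "cb" → match
4. "c" → match
5. "cbc" → no match
6. "cc" → match
7. "ba" → match
8. "ca" → match
9. "" → match
10. "bb" → match
11. "ccc" → no match
Total matched: 9

9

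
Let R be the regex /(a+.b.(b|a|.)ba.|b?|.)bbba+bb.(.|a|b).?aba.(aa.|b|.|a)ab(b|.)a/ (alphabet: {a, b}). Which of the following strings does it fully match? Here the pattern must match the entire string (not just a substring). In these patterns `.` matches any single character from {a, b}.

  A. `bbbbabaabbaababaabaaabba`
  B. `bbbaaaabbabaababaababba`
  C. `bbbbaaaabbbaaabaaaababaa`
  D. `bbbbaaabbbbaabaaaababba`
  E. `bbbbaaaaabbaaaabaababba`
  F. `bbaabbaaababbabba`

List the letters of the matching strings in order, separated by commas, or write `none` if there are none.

B, C, D, E

A → no match
B → match
C → match
D → match
E → match
F → no match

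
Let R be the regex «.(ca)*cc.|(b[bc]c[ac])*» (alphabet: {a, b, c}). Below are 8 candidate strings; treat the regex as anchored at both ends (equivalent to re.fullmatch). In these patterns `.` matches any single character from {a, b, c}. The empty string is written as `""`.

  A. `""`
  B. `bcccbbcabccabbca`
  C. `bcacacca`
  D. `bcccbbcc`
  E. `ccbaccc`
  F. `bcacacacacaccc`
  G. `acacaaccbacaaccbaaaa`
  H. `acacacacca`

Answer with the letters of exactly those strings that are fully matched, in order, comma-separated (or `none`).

A → match
B → match
C → match
D → match
E → no match
F → match
G → no match
H → match

A, B, C, D, F, H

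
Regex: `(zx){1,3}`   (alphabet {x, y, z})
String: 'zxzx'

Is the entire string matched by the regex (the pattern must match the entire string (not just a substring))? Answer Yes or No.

Yes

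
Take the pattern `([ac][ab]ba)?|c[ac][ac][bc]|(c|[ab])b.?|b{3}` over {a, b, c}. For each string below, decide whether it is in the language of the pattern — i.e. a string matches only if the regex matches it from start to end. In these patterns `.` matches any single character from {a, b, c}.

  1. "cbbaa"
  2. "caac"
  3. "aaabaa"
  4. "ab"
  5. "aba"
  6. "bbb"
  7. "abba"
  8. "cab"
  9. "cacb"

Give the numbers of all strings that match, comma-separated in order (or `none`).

1 → no match
2 → match
3 → no match
4 → match
5 → match
6 → match
7 → match
8 → no match
9 → match

2, 4, 5, 6, 7, 9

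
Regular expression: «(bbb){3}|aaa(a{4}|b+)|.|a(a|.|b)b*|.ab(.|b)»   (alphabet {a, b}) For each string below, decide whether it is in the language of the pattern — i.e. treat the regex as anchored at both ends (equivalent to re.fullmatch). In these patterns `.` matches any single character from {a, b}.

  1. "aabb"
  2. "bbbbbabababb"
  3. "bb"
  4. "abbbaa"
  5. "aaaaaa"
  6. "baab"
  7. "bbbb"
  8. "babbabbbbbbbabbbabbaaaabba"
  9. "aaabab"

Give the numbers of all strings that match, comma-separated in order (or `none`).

1

1. "aabb" → match
2. "bbbbbabababb" → no match
3. "bb" → no match
4. "abbbaa" → no match
5. "aaaaaa" → no match
6. "baab" → no match
7. "bbbb" → no match
8 → no match
9. "aaabab" → no match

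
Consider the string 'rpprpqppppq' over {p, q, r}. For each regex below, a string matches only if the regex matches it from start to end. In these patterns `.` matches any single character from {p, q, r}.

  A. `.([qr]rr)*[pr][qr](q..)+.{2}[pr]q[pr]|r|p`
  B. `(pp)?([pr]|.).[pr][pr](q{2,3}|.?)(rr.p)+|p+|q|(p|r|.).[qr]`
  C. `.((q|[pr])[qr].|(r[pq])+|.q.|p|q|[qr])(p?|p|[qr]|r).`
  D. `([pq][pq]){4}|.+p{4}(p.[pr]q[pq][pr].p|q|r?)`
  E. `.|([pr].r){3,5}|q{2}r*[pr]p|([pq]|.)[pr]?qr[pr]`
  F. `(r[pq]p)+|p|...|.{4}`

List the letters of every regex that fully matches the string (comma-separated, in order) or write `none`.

D

A → no match
B → no match
C → no match
D → match
E → no match
F → no match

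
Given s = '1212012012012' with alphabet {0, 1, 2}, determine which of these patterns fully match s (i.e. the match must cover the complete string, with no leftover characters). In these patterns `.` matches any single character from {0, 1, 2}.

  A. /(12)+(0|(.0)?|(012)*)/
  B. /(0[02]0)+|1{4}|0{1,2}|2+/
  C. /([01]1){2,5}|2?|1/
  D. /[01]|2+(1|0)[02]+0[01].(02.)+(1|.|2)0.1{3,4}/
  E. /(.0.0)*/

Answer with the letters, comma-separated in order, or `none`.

A → match
B → no match
C → no match
D → no match
E → no match

A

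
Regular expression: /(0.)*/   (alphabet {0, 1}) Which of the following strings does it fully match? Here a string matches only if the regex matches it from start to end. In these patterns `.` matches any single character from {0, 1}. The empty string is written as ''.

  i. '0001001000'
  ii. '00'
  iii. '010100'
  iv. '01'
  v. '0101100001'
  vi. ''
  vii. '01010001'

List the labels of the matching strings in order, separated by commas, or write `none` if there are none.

i → no match
ii → match
iii → match
iv → match
v → no match
vi → match
vii → match

ii, iii, iv, vi, vii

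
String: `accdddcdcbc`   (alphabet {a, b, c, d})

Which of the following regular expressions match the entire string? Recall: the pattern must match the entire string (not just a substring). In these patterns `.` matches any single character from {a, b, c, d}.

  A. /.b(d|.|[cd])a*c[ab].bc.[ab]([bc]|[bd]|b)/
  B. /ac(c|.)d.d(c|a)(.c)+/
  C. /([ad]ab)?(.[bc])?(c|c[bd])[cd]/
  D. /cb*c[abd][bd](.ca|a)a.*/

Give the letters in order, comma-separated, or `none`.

A → no match
B → match
C → no match
D → no match — must start with `c`

B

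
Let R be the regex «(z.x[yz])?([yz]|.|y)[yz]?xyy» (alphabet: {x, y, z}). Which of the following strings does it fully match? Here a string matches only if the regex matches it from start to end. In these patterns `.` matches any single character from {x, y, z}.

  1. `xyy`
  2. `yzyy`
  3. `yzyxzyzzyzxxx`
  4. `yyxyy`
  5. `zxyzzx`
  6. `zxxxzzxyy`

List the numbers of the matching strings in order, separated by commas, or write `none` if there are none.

4

1 → no match
2 → no match — must end with `xyy`
3 → no match — must end with `xyy`
4 → match
5 → no match — must end with `xyy`
6 → no match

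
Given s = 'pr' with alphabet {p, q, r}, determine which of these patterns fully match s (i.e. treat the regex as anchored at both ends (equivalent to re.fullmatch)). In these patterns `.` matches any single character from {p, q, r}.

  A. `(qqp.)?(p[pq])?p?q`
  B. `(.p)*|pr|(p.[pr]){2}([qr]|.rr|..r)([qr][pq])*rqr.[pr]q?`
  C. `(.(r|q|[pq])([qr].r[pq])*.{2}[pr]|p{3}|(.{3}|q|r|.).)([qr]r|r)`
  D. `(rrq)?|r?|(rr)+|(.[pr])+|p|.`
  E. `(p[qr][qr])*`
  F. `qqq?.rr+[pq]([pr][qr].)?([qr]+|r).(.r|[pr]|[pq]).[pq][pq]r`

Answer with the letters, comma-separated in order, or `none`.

B, D

A → no match — must end with 'q'
B → match
C → no match
D → match
E → no match
F → no match — must start with 'qq'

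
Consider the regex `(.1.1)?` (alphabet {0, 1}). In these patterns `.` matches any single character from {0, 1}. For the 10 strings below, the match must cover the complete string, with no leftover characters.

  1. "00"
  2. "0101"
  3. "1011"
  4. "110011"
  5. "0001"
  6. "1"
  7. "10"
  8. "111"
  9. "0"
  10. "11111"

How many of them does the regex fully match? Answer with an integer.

1

1 → no match
2 → match
3 → no match
4 → no match
5 → no match
6 → no match
7 → no match
8 → no match
9 → no match
10 → no match
Total matched: 1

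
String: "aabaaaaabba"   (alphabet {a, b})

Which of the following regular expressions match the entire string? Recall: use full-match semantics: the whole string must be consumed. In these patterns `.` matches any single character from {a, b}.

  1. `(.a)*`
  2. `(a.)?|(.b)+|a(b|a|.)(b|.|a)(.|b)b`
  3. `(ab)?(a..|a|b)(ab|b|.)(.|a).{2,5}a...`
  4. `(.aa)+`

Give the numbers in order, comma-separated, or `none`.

1 → no match
2 → no match
3 → match
4 → no match — must end with "aa"

3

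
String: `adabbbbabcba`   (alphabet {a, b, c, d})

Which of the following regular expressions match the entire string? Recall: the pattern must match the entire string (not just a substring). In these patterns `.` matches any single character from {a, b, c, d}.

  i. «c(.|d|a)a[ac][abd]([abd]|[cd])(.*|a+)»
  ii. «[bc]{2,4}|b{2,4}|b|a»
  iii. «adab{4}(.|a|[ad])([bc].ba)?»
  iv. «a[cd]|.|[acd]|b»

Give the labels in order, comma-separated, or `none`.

iii

i → no match — must start with `c`
ii → no match
iii → match
iv → no match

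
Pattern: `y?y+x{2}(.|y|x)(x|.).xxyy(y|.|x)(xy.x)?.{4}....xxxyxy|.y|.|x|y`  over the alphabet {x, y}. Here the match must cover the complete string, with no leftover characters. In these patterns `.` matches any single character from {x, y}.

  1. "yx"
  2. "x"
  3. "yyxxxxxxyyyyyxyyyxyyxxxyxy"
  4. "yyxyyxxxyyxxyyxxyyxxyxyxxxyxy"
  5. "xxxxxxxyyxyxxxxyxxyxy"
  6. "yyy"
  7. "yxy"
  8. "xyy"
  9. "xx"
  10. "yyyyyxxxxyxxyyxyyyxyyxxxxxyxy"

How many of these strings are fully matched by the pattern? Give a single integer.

1 → no match
2 → match
3 → no match
4 → no match
5 → no match
6 → no match
7 → no match
8 → no match
9 → no match
10 → match
Total matched: 2

2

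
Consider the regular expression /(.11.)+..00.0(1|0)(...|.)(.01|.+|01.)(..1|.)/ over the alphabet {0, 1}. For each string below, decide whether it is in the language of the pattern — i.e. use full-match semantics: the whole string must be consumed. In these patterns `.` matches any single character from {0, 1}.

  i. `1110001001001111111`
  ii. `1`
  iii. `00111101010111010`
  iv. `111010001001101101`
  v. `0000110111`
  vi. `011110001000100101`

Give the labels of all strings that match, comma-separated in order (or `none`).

iv, vi

i → no match
ii. `1` → no match
iii → no match
iv → match
v. `0000110111` → no match
vi → match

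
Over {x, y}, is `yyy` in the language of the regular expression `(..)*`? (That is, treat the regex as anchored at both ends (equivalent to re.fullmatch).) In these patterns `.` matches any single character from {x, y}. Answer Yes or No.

No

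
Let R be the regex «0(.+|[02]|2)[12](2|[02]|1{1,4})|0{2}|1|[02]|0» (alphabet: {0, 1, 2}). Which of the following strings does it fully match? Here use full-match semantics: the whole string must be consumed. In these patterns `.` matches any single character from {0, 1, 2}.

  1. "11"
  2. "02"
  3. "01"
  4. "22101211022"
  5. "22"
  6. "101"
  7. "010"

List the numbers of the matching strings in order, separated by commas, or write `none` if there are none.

1 → no match
2 → no match
3 → no match
4 → no match
5 → no match
6 → no match
7 → no match

none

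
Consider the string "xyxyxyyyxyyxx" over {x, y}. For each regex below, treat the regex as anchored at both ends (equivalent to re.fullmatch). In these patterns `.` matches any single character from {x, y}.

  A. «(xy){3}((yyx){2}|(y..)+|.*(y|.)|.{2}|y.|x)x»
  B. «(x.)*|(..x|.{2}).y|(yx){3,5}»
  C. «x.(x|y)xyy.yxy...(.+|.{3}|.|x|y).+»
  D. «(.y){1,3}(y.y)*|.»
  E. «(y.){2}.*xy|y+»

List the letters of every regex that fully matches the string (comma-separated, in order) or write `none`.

A

A → match
B → no match
C → no match
D → no match
E → no match — must start with "y"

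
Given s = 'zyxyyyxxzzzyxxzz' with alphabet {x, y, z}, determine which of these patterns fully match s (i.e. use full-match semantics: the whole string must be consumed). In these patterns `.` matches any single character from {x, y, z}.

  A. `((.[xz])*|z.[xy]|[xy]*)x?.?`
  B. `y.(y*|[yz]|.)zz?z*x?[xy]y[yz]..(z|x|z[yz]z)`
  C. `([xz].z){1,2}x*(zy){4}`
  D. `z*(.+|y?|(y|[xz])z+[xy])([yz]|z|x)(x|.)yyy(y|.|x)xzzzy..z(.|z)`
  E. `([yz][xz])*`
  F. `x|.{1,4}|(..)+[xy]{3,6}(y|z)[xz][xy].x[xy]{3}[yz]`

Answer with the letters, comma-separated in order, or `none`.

D

A → no match
B → no match — must start with 'y'
C → no match — must end with 'zy'
D → match
E → no match
F → no match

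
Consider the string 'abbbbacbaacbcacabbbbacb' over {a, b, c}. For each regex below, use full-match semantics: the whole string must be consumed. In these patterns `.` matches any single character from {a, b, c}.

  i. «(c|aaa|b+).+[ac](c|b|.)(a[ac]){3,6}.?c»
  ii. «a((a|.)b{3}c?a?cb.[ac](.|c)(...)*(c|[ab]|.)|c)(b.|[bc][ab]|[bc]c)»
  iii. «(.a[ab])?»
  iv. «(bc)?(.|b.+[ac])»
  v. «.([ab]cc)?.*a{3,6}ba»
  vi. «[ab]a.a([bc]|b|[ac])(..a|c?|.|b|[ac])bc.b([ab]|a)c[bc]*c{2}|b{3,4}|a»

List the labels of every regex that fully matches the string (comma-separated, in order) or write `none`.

ii

i → no match — must end with 'c'
ii → match
iii → no match
iv → no match
v → no match — must end with 'aba'
vi → no match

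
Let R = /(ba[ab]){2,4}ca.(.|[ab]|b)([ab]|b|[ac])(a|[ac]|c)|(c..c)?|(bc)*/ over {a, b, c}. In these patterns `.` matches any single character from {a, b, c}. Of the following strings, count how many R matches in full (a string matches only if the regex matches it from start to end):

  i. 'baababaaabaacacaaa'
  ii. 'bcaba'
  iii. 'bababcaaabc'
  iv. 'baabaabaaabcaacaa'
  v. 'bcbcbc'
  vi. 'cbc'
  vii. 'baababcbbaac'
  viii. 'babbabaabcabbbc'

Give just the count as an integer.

i → no match
ii. 'bcaba' → no match
iii. 'bababcaaabc' → no match
iv → no match
v. 'bcbcbc' → match
vi. 'cbc' → no match
vii. 'baababcbbaac' → no match
viii → no match
Total matched: 1

1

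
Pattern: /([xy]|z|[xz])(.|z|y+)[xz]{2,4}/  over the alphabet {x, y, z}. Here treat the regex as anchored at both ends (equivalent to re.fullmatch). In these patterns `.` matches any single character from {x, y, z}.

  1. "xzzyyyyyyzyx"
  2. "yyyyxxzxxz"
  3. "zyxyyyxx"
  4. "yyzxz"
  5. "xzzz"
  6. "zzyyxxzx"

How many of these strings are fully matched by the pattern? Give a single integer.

1 → no match
2 → no match
3 → no match
4 → match
5 → match
6 → no match
Total matched: 2

2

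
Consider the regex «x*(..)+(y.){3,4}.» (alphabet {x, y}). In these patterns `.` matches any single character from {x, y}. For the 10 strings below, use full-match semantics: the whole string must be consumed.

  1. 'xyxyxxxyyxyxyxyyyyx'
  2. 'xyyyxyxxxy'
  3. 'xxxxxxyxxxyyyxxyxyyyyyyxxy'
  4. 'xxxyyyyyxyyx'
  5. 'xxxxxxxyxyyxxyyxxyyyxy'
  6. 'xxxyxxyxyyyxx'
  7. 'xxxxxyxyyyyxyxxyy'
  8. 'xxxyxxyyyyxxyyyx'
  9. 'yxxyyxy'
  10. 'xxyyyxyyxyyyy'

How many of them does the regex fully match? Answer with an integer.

3

1 → match
2. 'xyyyxyxxxy' → no match
3 → no match
4. 'xxxyyyyyxyyx' → match
5 → no match
6 → match
7 → no match
8 → no match
9. 'yxxyyxy' → no match
10 → no match
Total matched: 3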